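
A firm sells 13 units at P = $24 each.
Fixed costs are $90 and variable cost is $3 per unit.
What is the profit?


Total Revenue = P * Q = 24 * 13 = $312
Total Cost = FC + VC*Q = 90 + 3*13 = $129
Profit = TR - TC = 312 - 129 = $183

$183


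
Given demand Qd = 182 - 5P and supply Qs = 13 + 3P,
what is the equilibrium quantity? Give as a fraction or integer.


First find equilibrium price:
182 - 5P = 13 + 3P
P* = 169/8 = 169/8
Then substitute into demand:
Q* = 182 - 5 * 169/8 = 611/8

611/8


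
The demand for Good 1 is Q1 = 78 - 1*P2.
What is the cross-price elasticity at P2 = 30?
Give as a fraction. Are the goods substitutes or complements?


dQ1/dP2 = -1
At P2 = 30: Q1 = 78 - 1*30 = 48
Exy = (dQ1/dP2)(P2/Q1) = -1 * 30 / 48 = -5/8
Since Exy < 0, the goods are complements.

-5/8 (complements)


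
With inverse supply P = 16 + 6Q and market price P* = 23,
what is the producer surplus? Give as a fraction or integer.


Minimum supply price (at Q=0): P_min = 16
Quantity supplied at P* = 23:
Q* = (23 - 16)/6 = 7/6
PS = (1/2) * Q* * (P* - P_min)
PS = (1/2) * 7/6 * (23 - 16)
PS = (1/2) * 7/6 * 7 = 49/12

49/12


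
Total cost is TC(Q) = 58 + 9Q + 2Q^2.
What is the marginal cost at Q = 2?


MC = dTC/dQ = 9 + 2*2*Q
At Q = 2:
MC = 9 + 4*2
MC = 9 + 8 = 17

17


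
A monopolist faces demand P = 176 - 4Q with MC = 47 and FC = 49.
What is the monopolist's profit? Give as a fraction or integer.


MR = MC: 176 - 8Q = 47
Q* = 129/8
P* = 176 - 4*129/8 = 223/2
Profit = (P* - MC)*Q* - FC
= (223/2 - 47)*129/8 - 49
= 129/2*129/8 - 49
= 16641/16 - 49 = 15857/16

15857/16


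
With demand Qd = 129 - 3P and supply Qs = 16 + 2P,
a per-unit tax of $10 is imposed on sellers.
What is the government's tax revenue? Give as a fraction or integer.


With tax on sellers, new supply: Qs' = 16 + 2(P - 10)
= 2P - 4
New equilibrium quantity:
Q_new = 246/5
Tax revenue = tax * Q_new = 10 * 246/5 = 492

492


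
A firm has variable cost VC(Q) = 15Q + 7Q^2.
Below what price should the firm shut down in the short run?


AVC(Q) = VC(Q)/Q = 15 + 7Q
AVC is increasing in Q, so minimum AVC is at Q -> 0+.
Min AVC = 15
The firm should shut down if P < 15.

15


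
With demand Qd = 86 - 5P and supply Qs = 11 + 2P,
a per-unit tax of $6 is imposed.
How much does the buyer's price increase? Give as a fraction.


With a per-unit tax, the buyer's price increase depends on relative slopes.
Supply slope: d = 2, Demand slope: b = 5
Buyer's price increase = d * tax / (b + d)
= 2 * 6 / (5 + 2)
= 12 / 7 = 12/7

12/7


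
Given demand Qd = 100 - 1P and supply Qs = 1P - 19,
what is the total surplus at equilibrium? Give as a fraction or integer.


Find equilibrium: 100 - 1P = 1P - 19
100 + 19 = 2P
P* = 119/2 = 119/2
Q* = 1*119/2 - 19 = 81/2
Inverse demand: P = 100 - Q/1, so P_max = 100
Inverse supply: P = 19 + Q/1, so P_min = 19
CS = (1/2) * 81/2 * (100 - 119/2) = 6561/8
PS = (1/2) * 81/2 * (119/2 - 19) = 6561/8
TS = CS + PS = 6561/8 + 6561/8 = 6561/4

6561/4


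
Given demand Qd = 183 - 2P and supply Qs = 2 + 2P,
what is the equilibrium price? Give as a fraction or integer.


At equilibrium, Qd = Qs.
183 - 2P = 2 + 2P
183 - 2 = 2P + 2P
181 = 4P
P* = 181/4 = 181/4

181/4


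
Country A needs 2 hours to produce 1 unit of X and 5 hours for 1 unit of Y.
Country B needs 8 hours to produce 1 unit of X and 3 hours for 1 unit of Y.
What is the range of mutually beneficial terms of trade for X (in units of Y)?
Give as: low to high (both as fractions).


Opportunity cost of X for Country A = hours_X / hours_Y = 2/5 = 2/5 units of Y
Opportunity cost of X for Country B = hours_X / hours_Y = 8/3 = 8/3 units of Y
Terms of trade must be between the two opportunity costs.
Range: 2/5 to 8/3

2/5 to 8/3


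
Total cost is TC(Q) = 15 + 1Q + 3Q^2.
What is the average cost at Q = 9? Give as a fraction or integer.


TC(9) = 15 + 1*9 + 3*9^2
TC(9) = 15 + 9 + 243 = 267
AC = TC/Q = 267/9 = 89/3

89/3


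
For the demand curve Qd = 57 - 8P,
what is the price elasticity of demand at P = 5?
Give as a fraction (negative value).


dQ/dP = -8
At P = 5: Q = 57 - 8*5 = 17
E = (dQ/dP)(P/Q) = (-8)(5/17) = -40/17

-40/17


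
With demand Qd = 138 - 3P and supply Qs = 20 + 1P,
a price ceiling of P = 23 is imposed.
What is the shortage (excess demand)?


At P = 23:
Qd = 138 - 3*23 = 69
Qs = 20 + 1*23 = 43
Shortage = Qd - Qs = 69 - 43 = 26

26


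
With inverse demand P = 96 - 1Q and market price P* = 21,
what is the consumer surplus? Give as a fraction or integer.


Maximum willingness to pay (at Q=0): P_max = 96
Quantity demanded at P* = 21:
Q* = (96 - 21)/1 = 75
CS = (1/2) * Q* * (P_max - P*)
CS = (1/2) * 75 * (96 - 21)
CS = (1/2) * 75 * 75 = 5625/2

5625/2


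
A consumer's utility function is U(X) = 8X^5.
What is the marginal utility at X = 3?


MU = dU/dX = 8*5*X^(5-1)
MU = 40*X^4
At X = 3:
MU = 40 * 3^4
MU = 40 * 81 = 3240

3240


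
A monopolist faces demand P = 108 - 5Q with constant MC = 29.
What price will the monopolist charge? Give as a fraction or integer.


MR = 108 - 10Q
Set MR = MC: 108 - 10Q = 29
Q* = 79/10
Substitute into demand:
P* = 108 - 5*79/10 = 137/2

137/2


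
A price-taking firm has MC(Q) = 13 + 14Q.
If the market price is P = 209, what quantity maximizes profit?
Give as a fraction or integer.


In perfect competition, profit is maximized where P = MC.
209 = 13 + 14Q
196 = 14Q
Q* = 196/14 = 14

14


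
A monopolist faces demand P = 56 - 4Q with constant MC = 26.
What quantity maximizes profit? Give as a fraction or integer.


TR = P*Q = (56 - 4Q)Q = 56Q - 4Q^2
MR = dTR/dQ = 56 - 8Q
Set MR = MC:
56 - 8Q = 26
30 = 8Q
Q* = 30/8 = 15/4

15/4


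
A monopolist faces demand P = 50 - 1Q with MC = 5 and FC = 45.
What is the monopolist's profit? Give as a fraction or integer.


MR = MC: 50 - 2Q = 5
Q* = 45/2
P* = 50 - 1*45/2 = 55/2
Profit = (P* - MC)*Q* - FC
= (55/2 - 5)*45/2 - 45
= 45/2*45/2 - 45
= 2025/4 - 45 = 1845/4

1845/4


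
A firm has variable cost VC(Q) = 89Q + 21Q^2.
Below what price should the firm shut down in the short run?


AVC(Q) = VC(Q)/Q = 89 + 21Q
AVC is increasing in Q, so minimum AVC is at Q -> 0+.
Min AVC = 89
The firm should shut down if P < 89.

89


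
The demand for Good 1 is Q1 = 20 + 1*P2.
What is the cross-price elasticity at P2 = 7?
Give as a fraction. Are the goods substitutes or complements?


dQ1/dP2 = 1
At P2 = 7: Q1 = 20 + 1*7 = 27
Exy = (dQ1/dP2)(P2/Q1) = 1 * 7 / 27 = 7/27
Since Exy > 0, the goods are substitutes.

7/27 (substitutes)


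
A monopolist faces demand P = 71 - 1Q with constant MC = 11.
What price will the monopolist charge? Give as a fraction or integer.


MR = 71 - 2Q
Set MR = MC: 71 - 2Q = 11
Q* = 30
Substitute into demand:
P* = 71 - 1*30 = 41

41


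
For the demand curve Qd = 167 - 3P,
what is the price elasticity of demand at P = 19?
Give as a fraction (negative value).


dQ/dP = -3
At P = 19: Q = 167 - 3*19 = 110
E = (dQ/dP)(P/Q) = (-3)(19/110) = -57/110

-57/110


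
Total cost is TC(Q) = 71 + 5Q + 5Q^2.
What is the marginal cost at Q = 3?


MC = dTC/dQ = 5 + 2*5*Q
At Q = 3:
MC = 5 + 10*3
MC = 5 + 30 = 35

35


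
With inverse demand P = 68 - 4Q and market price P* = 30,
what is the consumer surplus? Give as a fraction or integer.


Maximum willingness to pay (at Q=0): P_max = 68
Quantity demanded at P* = 30:
Q* = (68 - 30)/4 = 19/2
CS = (1/2) * Q* * (P_max - P*)
CS = (1/2) * 19/2 * (68 - 30)
CS = (1/2) * 19/2 * 38 = 361/2

361/2


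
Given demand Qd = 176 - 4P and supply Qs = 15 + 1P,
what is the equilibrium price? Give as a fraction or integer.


At equilibrium, Qd = Qs.
176 - 4P = 15 + 1P
176 - 15 = 4P + 1P
161 = 5P
P* = 161/5 = 161/5

161/5


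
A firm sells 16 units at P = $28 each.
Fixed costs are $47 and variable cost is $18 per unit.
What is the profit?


Total Revenue = P * Q = 28 * 16 = $448
Total Cost = FC + VC*Q = 47 + 18*16 = $335
Profit = TR - TC = 448 - 335 = $113

$113


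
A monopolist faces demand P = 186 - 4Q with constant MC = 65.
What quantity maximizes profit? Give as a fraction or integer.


TR = P*Q = (186 - 4Q)Q = 186Q - 4Q^2
MR = dTR/dQ = 186 - 8Q
Set MR = MC:
186 - 8Q = 65
121 = 8Q
Q* = 121/8 = 121/8

121/8


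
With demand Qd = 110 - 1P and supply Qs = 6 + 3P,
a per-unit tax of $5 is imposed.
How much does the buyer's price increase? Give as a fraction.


With a per-unit tax, the buyer's price increase depends on relative slopes.
Supply slope: d = 3, Demand slope: b = 1
Buyer's price increase = d * tax / (b + d)
= 3 * 5 / (1 + 3)
= 15 / 4 = 15/4

15/4


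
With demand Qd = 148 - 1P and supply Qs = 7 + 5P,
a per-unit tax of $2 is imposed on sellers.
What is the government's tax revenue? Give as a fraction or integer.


With tax on sellers, new supply: Qs' = 7 + 5(P - 2)
= 5P - 3
New equilibrium quantity:
Q_new = 737/6
Tax revenue = tax * Q_new = 2 * 737/6 = 737/3

737/3


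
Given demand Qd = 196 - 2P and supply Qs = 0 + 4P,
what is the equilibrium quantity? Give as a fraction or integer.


First find equilibrium price:
196 - 2P = 0 + 4P
P* = 196/6 = 98/3
Then substitute into demand:
Q* = 196 - 2 * 98/3 = 392/3

392/3


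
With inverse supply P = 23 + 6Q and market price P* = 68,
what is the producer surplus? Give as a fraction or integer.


Minimum supply price (at Q=0): P_min = 23
Quantity supplied at P* = 68:
Q* = (68 - 23)/6 = 15/2
PS = (1/2) * Q* * (P* - P_min)
PS = (1/2) * 15/2 * (68 - 23)
PS = (1/2) * 15/2 * 45 = 675/4

675/4


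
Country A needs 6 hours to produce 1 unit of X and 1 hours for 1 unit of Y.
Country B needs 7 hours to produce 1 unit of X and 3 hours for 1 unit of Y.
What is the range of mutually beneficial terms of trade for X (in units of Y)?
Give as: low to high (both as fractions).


Opportunity cost of X for Country A = hours_X / hours_Y = 6/1 = 6 units of Y
Opportunity cost of X for Country B = hours_X / hours_Y = 7/3 = 7/3 units of Y
Terms of trade must be between the two opportunity costs.
Range: 7/3 to 6

7/3 to 6


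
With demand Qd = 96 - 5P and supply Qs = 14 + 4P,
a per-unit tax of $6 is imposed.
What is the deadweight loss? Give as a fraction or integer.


Pre-tax equilibrium quantity: Q* = 454/9
Post-tax equilibrium quantity: Q_tax = 334/9
Reduction in quantity: Q* - Q_tax = 40/3
DWL = (1/2) * tax * (Q* - Q_tax)
DWL = (1/2) * 6 * 40/3 = 40

40


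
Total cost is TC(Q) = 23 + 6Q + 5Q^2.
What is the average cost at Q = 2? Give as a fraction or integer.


TC(2) = 23 + 6*2 + 5*2^2
TC(2) = 23 + 12 + 20 = 55
AC = TC/Q = 55/2 = 55/2

55/2


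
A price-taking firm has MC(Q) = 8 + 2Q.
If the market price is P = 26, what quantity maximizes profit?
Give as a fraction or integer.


In perfect competition, profit is maximized where P = MC.
26 = 8 + 2Q
18 = 2Q
Q* = 18/2 = 9

9


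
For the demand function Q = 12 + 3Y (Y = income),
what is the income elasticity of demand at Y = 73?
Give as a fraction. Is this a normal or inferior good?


dQ/dY = 3
At Y = 73: Q = 12 + 3*73 = 231
Ey = (dQ/dY)(Y/Q) = 3 * 73 / 231 = 73/77
Since Ey > 0, this is a normal good.

73/77 (normal good)


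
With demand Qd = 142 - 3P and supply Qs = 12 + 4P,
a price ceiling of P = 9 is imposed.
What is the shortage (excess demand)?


At P = 9:
Qd = 142 - 3*9 = 115
Qs = 12 + 4*9 = 48
Shortage = Qd - Qs = 115 - 48 = 67

67


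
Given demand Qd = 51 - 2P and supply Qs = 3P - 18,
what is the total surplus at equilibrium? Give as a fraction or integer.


Find equilibrium: 51 - 2P = 3P - 18
51 + 18 = 5P
P* = 69/5 = 69/5
Q* = 3*69/5 - 18 = 117/5
Inverse demand: P = 51/2 - Q/2, so P_max = 51/2
Inverse supply: P = 6 + Q/3, so P_min = 6
CS = (1/2) * 117/5 * (51/2 - 69/5) = 13689/100
PS = (1/2) * 117/5 * (69/5 - 6) = 4563/50
TS = CS + PS = 13689/100 + 4563/50 = 4563/20

4563/20


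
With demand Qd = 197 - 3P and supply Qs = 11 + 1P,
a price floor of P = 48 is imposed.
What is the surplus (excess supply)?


At P = 48:
Qd = 197 - 3*48 = 53
Qs = 11 + 1*48 = 59
Surplus = Qs - Qd = 59 - 53 = 6

6


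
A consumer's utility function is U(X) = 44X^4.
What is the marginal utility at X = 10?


MU = dU/dX = 44*4*X^(4-1)
MU = 176*X^3
At X = 10:
MU = 176 * 10^3
MU = 176 * 1000 = 176000

176000


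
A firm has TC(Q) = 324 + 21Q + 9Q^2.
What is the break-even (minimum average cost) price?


AC(Q) = 324/Q + 21 + 9Q
To minimize: dAC/dQ = -324/Q^2 + 9 = 0
Q^2 = 324/9 = 36
Q* = 6
Min AC = 324/6 + 21 + 9*6
Min AC = 54 + 21 + 54 = 129

129


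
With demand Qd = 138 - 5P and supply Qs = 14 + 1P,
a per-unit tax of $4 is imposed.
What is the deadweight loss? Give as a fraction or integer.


Pre-tax equilibrium quantity: Q* = 104/3
Post-tax equilibrium quantity: Q_tax = 94/3
Reduction in quantity: Q* - Q_tax = 10/3
DWL = (1/2) * tax * (Q* - Q_tax)
DWL = (1/2) * 4 * 10/3 = 20/3

20/3


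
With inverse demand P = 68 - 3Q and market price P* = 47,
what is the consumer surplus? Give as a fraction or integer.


Maximum willingness to pay (at Q=0): P_max = 68
Quantity demanded at P* = 47:
Q* = (68 - 47)/3 = 7
CS = (1/2) * Q* * (P_max - P*)
CS = (1/2) * 7 * (68 - 47)
CS = (1/2) * 7 * 21 = 147/2

147/2


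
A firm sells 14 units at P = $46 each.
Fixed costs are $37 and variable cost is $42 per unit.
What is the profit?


Total Revenue = P * Q = 46 * 14 = $644
Total Cost = FC + VC*Q = 37 + 42*14 = $625
Profit = TR - TC = 644 - 625 = $19

$19


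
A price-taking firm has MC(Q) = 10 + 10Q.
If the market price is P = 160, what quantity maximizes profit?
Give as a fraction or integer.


In perfect competition, profit is maximized where P = MC.
160 = 10 + 10Q
150 = 10Q
Q* = 150/10 = 15

15


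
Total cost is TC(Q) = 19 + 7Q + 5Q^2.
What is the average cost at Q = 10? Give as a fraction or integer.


TC(10) = 19 + 7*10 + 5*10^2
TC(10) = 19 + 70 + 500 = 589
AC = TC/Q = 589/10 = 589/10

589/10


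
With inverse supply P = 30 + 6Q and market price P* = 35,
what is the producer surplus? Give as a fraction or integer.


Minimum supply price (at Q=0): P_min = 30
Quantity supplied at P* = 35:
Q* = (35 - 30)/6 = 5/6
PS = (1/2) * Q* * (P* - P_min)
PS = (1/2) * 5/6 * (35 - 30)
PS = (1/2) * 5/6 * 5 = 25/12

25/12


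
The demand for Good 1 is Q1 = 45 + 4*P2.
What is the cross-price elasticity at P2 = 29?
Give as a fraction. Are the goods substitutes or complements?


dQ1/dP2 = 4
At P2 = 29: Q1 = 45 + 4*29 = 161
Exy = (dQ1/dP2)(P2/Q1) = 4 * 29 / 161 = 116/161
Since Exy > 0, the goods are substitutes.

116/161 (substitutes)


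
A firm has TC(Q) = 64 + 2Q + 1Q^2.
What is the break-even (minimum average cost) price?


AC(Q) = 64/Q + 2 + 1Q
To minimize: dAC/dQ = -64/Q^2 + 1 = 0
Q^2 = 64/1 = 64
Q* = 8
Min AC = 64/8 + 2 + 1*8
Min AC = 8 + 2 + 8 = 18

18


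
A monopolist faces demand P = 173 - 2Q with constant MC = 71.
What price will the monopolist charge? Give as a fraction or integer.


MR = 173 - 4Q
Set MR = MC: 173 - 4Q = 71
Q* = 51/2
Substitute into demand:
P* = 173 - 2*51/2 = 122

122


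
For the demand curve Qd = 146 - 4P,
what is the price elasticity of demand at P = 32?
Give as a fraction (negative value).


dQ/dP = -4
At P = 32: Q = 146 - 4*32 = 18
E = (dQ/dP)(P/Q) = (-4)(32/18) = -64/9

-64/9


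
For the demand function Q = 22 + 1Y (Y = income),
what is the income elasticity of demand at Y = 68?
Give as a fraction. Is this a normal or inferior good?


dQ/dY = 1
At Y = 68: Q = 22 + 1*68 = 90
Ey = (dQ/dY)(Y/Q) = 1 * 68 / 90 = 34/45
Since Ey > 0, this is a normal good.

34/45 (normal good)


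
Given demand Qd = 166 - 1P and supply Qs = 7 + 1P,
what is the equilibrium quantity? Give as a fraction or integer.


First find equilibrium price:
166 - 1P = 7 + 1P
P* = 159/2 = 159/2
Then substitute into demand:
Q* = 166 - 1 * 159/2 = 173/2

173/2


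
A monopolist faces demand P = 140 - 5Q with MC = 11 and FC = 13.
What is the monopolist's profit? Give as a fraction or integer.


MR = MC: 140 - 10Q = 11
Q* = 129/10
P* = 140 - 5*129/10 = 151/2
Profit = (P* - MC)*Q* - FC
= (151/2 - 11)*129/10 - 13
= 129/2*129/10 - 13
= 16641/20 - 13 = 16381/20

16381/20


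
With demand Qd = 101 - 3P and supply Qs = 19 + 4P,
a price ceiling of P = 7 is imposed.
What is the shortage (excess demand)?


At P = 7:
Qd = 101 - 3*7 = 80
Qs = 19 + 4*7 = 47
Shortage = Qd - Qs = 80 - 47 = 33

33


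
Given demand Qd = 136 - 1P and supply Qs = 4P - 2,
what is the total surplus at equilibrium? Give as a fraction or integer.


Find equilibrium: 136 - 1P = 4P - 2
136 + 2 = 5P
P* = 138/5 = 138/5
Q* = 4*138/5 - 2 = 542/5
Inverse demand: P = 136 - Q/1, so P_max = 136
Inverse supply: P = 1/2 + Q/4, so P_min = 1/2
CS = (1/2) * 542/5 * (136 - 138/5) = 146882/25
PS = (1/2) * 542/5 * (138/5 - 1/2) = 73441/50
TS = CS + PS = 146882/25 + 73441/50 = 73441/10

73441/10


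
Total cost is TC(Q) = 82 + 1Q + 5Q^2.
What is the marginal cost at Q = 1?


MC = dTC/dQ = 1 + 2*5*Q
At Q = 1:
MC = 1 + 10*1
MC = 1 + 10 = 11

11


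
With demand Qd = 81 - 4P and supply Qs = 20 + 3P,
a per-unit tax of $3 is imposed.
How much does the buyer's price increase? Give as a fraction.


With a per-unit tax, the buyer's price increase depends on relative slopes.
Supply slope: d = 3, Demand slope: b = 4
Buyer's price increase = d * tax / (b + d)
= 3 * 3 / (4 + 3)
= 9 / 7 = 9/7

9/7


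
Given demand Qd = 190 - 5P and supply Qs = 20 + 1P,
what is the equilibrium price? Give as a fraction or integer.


At equilibrium, Qd = Qs.
190 - 5P = 20 + 1P
190 - 20 = 5P + 1P
170 = 6P
P* = 170/6 = 85/3

85/3


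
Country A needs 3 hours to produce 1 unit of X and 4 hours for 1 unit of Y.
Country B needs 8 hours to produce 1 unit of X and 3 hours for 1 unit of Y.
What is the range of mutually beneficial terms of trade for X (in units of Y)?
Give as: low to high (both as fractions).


Opportunity cost of X for Country A = hours_X / hours_Y = 3/4 = 3/4 units of Y
Opportunity cost of X for Country B = hours_X / hours_Y = 8/3 = 8/3 units of Y
Terms of trade must be between the two opportunity costs.
Range: 3/4 to 8/3

3/4 to 8/3


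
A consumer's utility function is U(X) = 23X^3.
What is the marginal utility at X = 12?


MU = dU/dX = 23*3*X^(3-1)
MU = 69*X^2
At X = 12:
MU = 69 * 12^2
MU = 69 * 144 = 9936

9936


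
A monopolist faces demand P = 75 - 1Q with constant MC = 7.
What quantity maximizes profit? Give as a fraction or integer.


TR = P*Q = (75 - 1Q)Q = 75Q - 1Q^2
MR = dTR/dQ = 75 - 2Q
Set MR = MC:
75 - 2Q = 7
68 = 2Q
Q* = 68/2 = 34

34


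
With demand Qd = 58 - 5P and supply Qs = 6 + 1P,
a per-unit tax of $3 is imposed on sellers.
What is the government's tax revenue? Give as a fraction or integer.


With tax on sellers, new supply: Qs' = 6 + 1(P - 3)
= 3 + 1P
New equilibrium quantity:
Q_new = 73/6
Tax revenue = tax * Q_new = 3 * 73/6 = 73/2

73/2


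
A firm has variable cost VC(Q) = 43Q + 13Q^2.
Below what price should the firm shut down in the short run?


AVC(Q) = VC(Q)/Q = 43 + 13Q
AVC is increasing in Q, so minimum AVC is at Q -> 0+.
Min AVC = 43
The firm should shut down if P < 43.

43


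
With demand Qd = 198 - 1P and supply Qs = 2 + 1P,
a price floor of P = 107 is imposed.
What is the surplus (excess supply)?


At P = 107:
Qd = 198 - 1*107 = 91
Qs = 2 + 1*107 = 109
Surplus = Qs - Qd = 109 - 91 = 18

18


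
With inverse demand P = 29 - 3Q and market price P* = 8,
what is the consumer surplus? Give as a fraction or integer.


Maximum willingness to pay (at Q=0): P_max = 29
Quantity demanded at P* = 8:
Q* = (29 - 8)/3 = 7
CS = (1/2) * Q* * (P_max - P*)
CS = (1/2) * 7 * (29 - 8)
CS = (1/2) * 7 * 21 = 147/2

147/2


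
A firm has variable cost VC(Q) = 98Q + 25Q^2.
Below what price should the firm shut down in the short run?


AVC(Q) = VC(Q)/Q = 98 + 25Q
AVC is increasing in Q, so minimum AVC is at Q -> 0+.
Min AVC = 98
The firm should shut down if P < 98.

98


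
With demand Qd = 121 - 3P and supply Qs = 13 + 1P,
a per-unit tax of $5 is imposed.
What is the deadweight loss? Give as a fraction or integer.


Pre-tax equilibrium quantity: Q* = 40
Post-tax equilibrium quantity: Q_tax = 145/4
Reduction in quantity: Q* - Q_tax = 15/4
DWL = (1/2) * tax * (Q* - Q_tax)
DWL = (1/2) * 5 * 15/4 = 75/8

75/8


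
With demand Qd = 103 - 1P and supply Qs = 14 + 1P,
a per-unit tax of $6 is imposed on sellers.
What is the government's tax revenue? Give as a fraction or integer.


With tax on sellers, new supply: Qs' = 14 + 1(P - 6)
= 8 + 1P
New equilibrium quantity:
Q_new = 111/2
Tax revenue = tax * Q_new = 6 * 111/2 = 333

333


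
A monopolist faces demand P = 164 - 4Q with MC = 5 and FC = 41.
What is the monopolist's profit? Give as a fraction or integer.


MR = MC: 164 - 8Q = 5
Q* = 159/8
P* = 164 - 4*159/8 = 169/2
Profit = (P* - MC)*Q* - FC
= (169/2 - 5)*159/8 - 41
= 159/2*159/8 - 41
= 25281/16 - 41 = 24625/16

24625/16


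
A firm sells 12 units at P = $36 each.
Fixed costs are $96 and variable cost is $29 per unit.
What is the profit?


Total Revenue = P * Q = 36 * 12 = $432
Total Cost = FC + VC*Q = 96 + 29*12 = $444
Profit = TR - TC = 432 - 444 = $-12

$-12


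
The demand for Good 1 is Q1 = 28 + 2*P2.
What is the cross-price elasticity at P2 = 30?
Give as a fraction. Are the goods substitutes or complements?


dQ1/dP2 = 2
At P2 = 30: Q1 = 28 + 2*30 = 88
Exy = (dQ1/dP2)(P2/Q1) = 2 * 30 / 88 = 15/22
Since Exy > 0, the goods are substitutes.

15/22 (substitutes)


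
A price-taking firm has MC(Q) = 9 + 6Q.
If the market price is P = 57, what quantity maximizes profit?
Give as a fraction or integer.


In perfect competition, profit is maximized where P = MC.
57 = 9 + 6Q
48 = 6Q
Q* = 48/6 = 8

8


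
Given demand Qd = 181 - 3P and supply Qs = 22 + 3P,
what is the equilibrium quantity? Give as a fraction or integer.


First find equilibrium price:
181 - 3P = 22 + 3P
P* = 159/6 = 53/2
Then substitute into demand:
Q* = 181 - 3 * 53/2 = 203/2

203/2


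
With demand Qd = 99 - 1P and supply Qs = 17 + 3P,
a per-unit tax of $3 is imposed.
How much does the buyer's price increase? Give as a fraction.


With a per-unit tax, the buyer's price increase depends on relative slopes.
Supply slope: d = 3, Demand slope: b = 1
Buyer's price increase = d * tax / (b + d)
= 3 * 3 / (1 + 3)
= 9 / 4 = 9/4

9/4


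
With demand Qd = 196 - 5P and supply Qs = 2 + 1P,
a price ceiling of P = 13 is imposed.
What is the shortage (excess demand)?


At P = 13:
Qd = 196 - 5*13 = 131
Qs = 2 + 1*13 = 15
Shortage = Qd - Qs = 131 - 15 = 116

116


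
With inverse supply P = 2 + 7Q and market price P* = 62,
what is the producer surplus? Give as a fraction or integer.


Minimum supply price (at Q=0): P_min = 2
Quantity supplied at P* = 62:
Q* = (62 - 2)/7 = 60/7
PS = (1/2) * Q* * (P* - P_min)
PS = (1/2) * 60/7 * (62 - 2)
PS = (1/2) * 60/7 * 60 = 1800/7

1800/7


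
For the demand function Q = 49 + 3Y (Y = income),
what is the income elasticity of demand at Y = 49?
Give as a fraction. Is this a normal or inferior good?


dQ/dY = 3
At Y = 49: Q = 49 + 3*49 = 196
Ey = (dQ/dY)(Y/Q) = 3 * 49 / 196 = 3/4
Since Ey > 0, this is a normal good.

3/4 (normal good)


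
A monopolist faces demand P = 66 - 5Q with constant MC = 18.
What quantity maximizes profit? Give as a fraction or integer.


TR = P*Q = (66 - 5Q)Q = 66Q - 5Q^2
MR = dTR/dQ = 66 - 10Q
Set MR = MC:
66 - 10Q = 18
48 = 10Q
Q* = 48/10 = 24/5

24/5


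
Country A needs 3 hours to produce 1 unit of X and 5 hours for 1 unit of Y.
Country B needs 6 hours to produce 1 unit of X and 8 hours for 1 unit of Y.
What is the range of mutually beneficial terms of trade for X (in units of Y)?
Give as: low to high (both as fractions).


Opportunity cost of X for Country A = hours_X / hours_Y = 3/5 = 3/5 units of Y
Opportunity cost of X for Country B = hours_X / hours_Y = 6/8 = 3/4 units of Y
Terms of trade must be between the two opportunity costs.
Range: 3/5 to 3/4

3/5 to 3/4


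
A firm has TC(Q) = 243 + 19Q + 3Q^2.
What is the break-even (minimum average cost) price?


AC(Q) = 243/Q + 19 + 3Q
To minimize: dAC/dQ = -243/Q^2 + 3 = 0
Q^2 = 243/3 = 81
Q* = 9
Min AC = 243/9 + 19 + 3*9
Min AC = 27 + 19 + 27 = 73

73


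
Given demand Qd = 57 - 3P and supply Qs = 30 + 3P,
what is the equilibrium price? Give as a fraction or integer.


At equilibrium, Qd = Qs.
57 - 3P = 30 + 3P
57 - 30 = 3P + 3P
27 = 6P
P* = 27/6 = 9/2

9/2


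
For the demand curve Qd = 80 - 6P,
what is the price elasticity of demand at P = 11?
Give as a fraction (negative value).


dQ/dP = -6
At P = 11: Q = 80 - 6*11 = 14
E = (dQ/dP)(P/Q) = (-6)(11/14) = -33/7

-33/7


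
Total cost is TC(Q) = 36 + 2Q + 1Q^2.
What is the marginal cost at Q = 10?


MC = dTC/dQ = 2 + 2*1*Q
At Q = 10:
MC = 2 + 2*10
MC = 2 + 20 = 22

22


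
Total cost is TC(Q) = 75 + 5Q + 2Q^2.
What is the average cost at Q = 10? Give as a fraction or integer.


TC(10) = 75 + 5*10 + 2*10^2
TC(10) = 75 + 50 + 200 = 325
AC = TC/Q = 325/10 = 65/2

65/2


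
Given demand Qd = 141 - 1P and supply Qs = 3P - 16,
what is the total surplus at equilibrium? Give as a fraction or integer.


Find equilibrium: 141 - 1P = 3P - 16
141 + 16 = 4P
P* = 157/4 = 157/4
Q* = 3*157/4 - 16 = 407/4
Inverse demand: P = 141 - Q/1, so P_max = 141
Inverse supply: P = 16/3 + Q/3, so P_min = 16/3
CS = (1/2) * 407/4 * (141 - 157/4) = 165649/32
PS = (1/2) * 407/4 * (157/4 - 16/3) = 165649/96
TS = CS + PS = 165649/32 + 165649/96 = 165649/24

165649/24


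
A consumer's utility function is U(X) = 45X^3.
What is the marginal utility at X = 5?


MU = dU/dX = 45*3*X^(3-1)
MU = 135*X^2
At X = 5:
MU = 135 * 5^2
MU = 135 * 25 = 3375

3375


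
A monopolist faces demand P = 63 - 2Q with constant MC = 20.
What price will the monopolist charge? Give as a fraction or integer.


MR = 63 - 4Q
Set MR = MC: 63 - 4Q = 20
Q* = 43/4
Substitute into demand:
P* = 63 - 2*43/4 = 83/2

83/2


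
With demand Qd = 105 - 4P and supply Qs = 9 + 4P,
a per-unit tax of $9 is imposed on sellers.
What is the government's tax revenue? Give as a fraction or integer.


With tax on sellers, new supply: Qs' = 9 + 4(P - 9)
= 4P - 27
New equilibrium quantity:
Q_new = 39
Tax revenue = tax * Q_new = 9 * 39 = 351

351


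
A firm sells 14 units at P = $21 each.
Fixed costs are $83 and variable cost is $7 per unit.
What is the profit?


Total Revenue = P * Q = 21 * 14 = $294
Total Cost = FC + VC*Q = 83 + 7*14 = $181
Profit = TR - TC = 294 - 181 = $113

$113


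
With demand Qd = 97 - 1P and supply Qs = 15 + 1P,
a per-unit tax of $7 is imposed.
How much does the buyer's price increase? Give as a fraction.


With a per-unit tax, the buyer's price increase depends on relative slopes.
Supply slope: d = 1, Demand slope: b = 1
Buyer's price increase = d * tax / (b + d)
= 1 * 7 / (1 + 1)
= 7 / 2 = 7/2

7/2


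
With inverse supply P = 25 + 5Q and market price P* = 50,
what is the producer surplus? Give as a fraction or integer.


Minimum supply price (at Q=0): P_min = 25
Quantity supplied at P* = 50:
Q* = (50 - 25)/5 = 5
PS = (1/2) * Q* * (P* - P_min)
PS = (1/2) * 5 * (50 - 25)
PS = (1/2) * 5 * 25 = 125/2

125/2


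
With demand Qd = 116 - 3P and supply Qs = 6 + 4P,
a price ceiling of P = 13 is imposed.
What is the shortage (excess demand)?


At P = 13:
Qd = 116 - 3*13 = 77
Qs = 6 + 4*13 = 58
Shortage = Qd - Qs = 77 - 58 = 19

19


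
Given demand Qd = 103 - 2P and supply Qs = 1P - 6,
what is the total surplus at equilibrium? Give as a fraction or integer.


Find equilibrium: 103 - 2P = 1P - 6
103 + 6 = 3P
P* = 109/3 = 109/3
Q* = 1*109/3 - 6 = 91/3
Inverse demand: P = 103/2 - Q/2, so P_max = 103/2
Inverse supply: P = 6 + Q/1, so P_min = 6
CS = (1/2) * 91/3 * (103/2 - 109/3) = 8281/36
PS = (1/2) * 91/3 * (109/3 - 6) = 8281/18
TS = CS + PS = 8281/36 + 8281/18 = 8281/12

8281/12


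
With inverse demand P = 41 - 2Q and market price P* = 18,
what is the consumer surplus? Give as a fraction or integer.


Maximum willingness to pay (at Q=0): P_max = 41
Quantity demanded at P* = 18:
Q* = (41 - 18)/2 = 23/2
CS = (1/2) * Q* * (P_max - P*)
CS = (1/2) * 23/2 * (41 - 18)
CS = (1/2) * 23/2 * 23 = 529/4

529/4


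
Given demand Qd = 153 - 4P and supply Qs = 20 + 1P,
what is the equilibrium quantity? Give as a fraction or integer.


First find equilibrium price:
153 - 4P = 20 + 1P
P* = 133/5 = 133/5
Then substitute into demand:
Q* = 153 - 4 * 133/5 = 233/5

233/5


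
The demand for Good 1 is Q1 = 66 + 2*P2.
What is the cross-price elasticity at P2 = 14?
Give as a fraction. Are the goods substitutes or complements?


dQ1/dP2 = 2
At P2 = 14: Q1 = 66 + 2*14 = 94
Exy = (dQ1/dP2)(P2/Q1) = 2 * 14 / 94 = 14/47
Since Exy > 0, the goods are substitutes.

14/47 (substitutes)


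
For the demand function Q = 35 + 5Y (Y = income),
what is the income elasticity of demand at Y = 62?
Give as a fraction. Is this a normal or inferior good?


dQ/dY = 5
At Y = 62: Q = 35 + 5*62 = 345
Ey = (dQ/dY)(Y/Q) = 5 * 62 / 345 = 62/69
Since Ey > 0, this is a normal good.

62/69 (normal good)


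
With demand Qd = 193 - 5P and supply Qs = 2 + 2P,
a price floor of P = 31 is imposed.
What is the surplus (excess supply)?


At P = 31:
Qd = 193 - 5*31 = 38
Qs = 2 + 2*31 = 64
Surplus = Qs - Qd = 64 - 38 = 26

26


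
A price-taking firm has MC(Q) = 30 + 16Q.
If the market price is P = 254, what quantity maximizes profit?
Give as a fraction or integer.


In perfect competition, profit is maximized where P = MC.
254 = 30 + 16Q
224 = 16Q
Q* = 224/16 = 14

14


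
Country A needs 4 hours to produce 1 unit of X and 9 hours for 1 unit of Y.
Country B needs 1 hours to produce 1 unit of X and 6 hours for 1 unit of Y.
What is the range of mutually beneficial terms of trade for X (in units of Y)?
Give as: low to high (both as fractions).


Opportunity cost of X for Country A = hours_X / hours_Y = 4/9 = 4/9 units of Y
Opportunity cost of X for Country B = hours_X / hours_Y = 1/6 = 1/6 units of Y
Terms of trade must be between the two opportunity costs.
Range: 1/6 to 4/9

1/6 to 4/9


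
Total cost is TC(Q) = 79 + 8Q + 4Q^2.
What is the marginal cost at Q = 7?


MC = dTC/dQ = 8 + 2*4*Q
At Q = 7:
MC = 8 + 8*7
MC = 8 + 56 = 64

64


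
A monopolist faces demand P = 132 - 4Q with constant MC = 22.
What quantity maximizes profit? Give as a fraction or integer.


TR = P*Q = (132 - 4Q)Q = 132Q - 4Q^2
MR = dTR/dQ = 132 - 8Q
Set MR = MC:
132 - 8Q = 22
110 = 8Q
Q* = 110/8 = 55/4

55/4


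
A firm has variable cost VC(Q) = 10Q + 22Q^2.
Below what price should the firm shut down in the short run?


AVC(Q) = VC(Q)/Q = 10 + 22Q
AVC is increasing in Q, so minimum AVC is at Q -> 0+.
Min AVC = 10
The firm should shut down if P < 10.

10


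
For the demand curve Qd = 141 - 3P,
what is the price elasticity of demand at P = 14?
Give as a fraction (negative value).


dQ/dP = -3
At P = 14: Q = 141 - 3*14 = 99
E = (dQ/dP)(P/Q) = (-3)(14/99) = -14/33

-14/33


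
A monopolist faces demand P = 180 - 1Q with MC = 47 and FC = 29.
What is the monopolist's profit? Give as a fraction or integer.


MR = MC: 180 - 2Q = 47
Q* = 133/2
P* = 180 - 1*133/2 = 227/2
Profit = (P* - MC)*Q* - FC
= (227/2 - 47)*133/2 - 29
= 133/2*133/2 - 29
= 17689/4 - 29 = 17573/4

17573/4


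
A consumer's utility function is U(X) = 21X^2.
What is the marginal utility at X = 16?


MU = dU/dX = 21*2*X^(2-1)
MU = 42*X^1
At X = 16:
MU = 42 * 16^1
MU = 42 * 16 = 672

672


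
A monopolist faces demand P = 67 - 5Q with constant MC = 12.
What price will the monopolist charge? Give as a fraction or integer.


MR = 67 - 10Q
Set MR = MC: 67 - 10Q = 12
Q* = 11/2
Substitute into demand:
P* = 67 - 5*11/2 = 79/2

79/2


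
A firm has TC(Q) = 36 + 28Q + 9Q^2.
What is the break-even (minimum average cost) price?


AC(Q) = 36/Q + 28 + 9Q
To minimize: dAC/dQ = -36/Q^2 + 9 = 0
Q^2 = 36/9 = 4
Q* = 2
Min AC = 36/2 + 28 + 9*2
Min AC = 18 + 28 + 18 = 64

64


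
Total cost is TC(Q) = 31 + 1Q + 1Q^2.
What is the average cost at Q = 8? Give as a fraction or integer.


TC(8) = 31 + 1*8 + 1*8^2
TC(8) = 31 + 8 + 64 = 103
AC = TC/Q = 103/8 = 103/8

103/8


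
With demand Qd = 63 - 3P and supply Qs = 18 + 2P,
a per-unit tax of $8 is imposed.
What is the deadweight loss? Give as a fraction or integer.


Pre-tax equilibrium quantity: Q* = 36
Post-tax equilibrium quantity: Q_tax = 132/5
Reduction in quantity: Q* - Q_tax = 48/5
DWL = (1/2) * tax * (Q* - Q_tax)
DWL = (1/2) * 8 * 48/5 = 192/5

192/5


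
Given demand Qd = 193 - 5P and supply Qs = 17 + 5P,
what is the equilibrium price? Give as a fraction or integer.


At equilibrium, Qd = Qs.
193 - 5P = 17 + 5P
193 - 17 = 5P + 5P
176 = 10P
P* = 176/10 = 88/5

88/5


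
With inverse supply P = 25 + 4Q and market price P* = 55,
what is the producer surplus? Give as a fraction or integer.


Minimum supply price (at Q=0): P_min = 25
Quantity supplied at P* = 55:
Q* = (55 - 25)/4 = 15/2
PS = (1/2) * Q* * (P* - P_min)
PS = (1/2) * 15/2 * (55 - 25)
PS = (1/2) * 15/2 * 30 = 225/2

225/2


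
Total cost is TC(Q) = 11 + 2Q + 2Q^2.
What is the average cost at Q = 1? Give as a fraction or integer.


TC(1) = 11 + 2*1 + 2*1^2
TC(1) = 11 + 2 + 2 = 15
AC = TC/Q = 15/1 = 15

15


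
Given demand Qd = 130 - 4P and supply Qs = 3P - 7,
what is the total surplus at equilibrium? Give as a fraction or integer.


Find equilibrium: 130 - 4P = 3P - 7
130 + 7 = 7P
P* = 137/7 = 137/7
Q* = 3*137/7 - 7 = 362/7
Inverse demand: P = 65/2 - Q/4, so P_max = 65/2
Inverse supply: P = 7/3 + Q/3, so P_min = 7/3
CS = (1/2) * 362/7 * (65/2 - 137/7) = 32761/98
PS = (1/2) * 362/7 * (137/7 - 7/3) = 65522/147
TS = CS + PS = 32761/98 + 65522/147 = 32761/42

32761/42


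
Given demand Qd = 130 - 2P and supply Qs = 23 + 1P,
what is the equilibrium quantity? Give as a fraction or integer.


First find equilibrium price:
130 - 2P = 23 + 1P
P* = 107/3 = 107/3
Then substitute into demand:
Q* = 130 - 2 * 107/3 = 176/3

176/3


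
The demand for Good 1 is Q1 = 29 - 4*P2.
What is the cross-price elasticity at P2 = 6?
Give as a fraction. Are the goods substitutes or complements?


dQ1/dP2 = -4
At P2 = 6: Q1 = 29 - 4*6 = 5
Exy = (dQ1/dP2)(P2/Q1) = -4 * 6 / 5 = -24/5
Since Exy < 0, the goods are complements.

-24/5 (complements)


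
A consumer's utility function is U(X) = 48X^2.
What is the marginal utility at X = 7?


MU = dU/dX = 48*2*X^(2-1)
MU = 96*X^1
At X = 7:
MU = 96 * 7^1
MU = 96 * 7 = 672

672


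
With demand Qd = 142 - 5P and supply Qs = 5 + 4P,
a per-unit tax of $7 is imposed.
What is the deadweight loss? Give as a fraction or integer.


Pre-tax equilibrium quantity: Q* = 593/9
Post-tax equilibrium quantity: Q_tax = 151/3
Reduction in quantity: Q* - Q_tax = 140/9
DWL = (1/2) * tax * (Q* - Q_tax)
DWL = (1/2) * 7 * 140/9 = 490/9

490/9


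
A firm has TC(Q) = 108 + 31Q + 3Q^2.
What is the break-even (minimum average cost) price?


AC(Q) = 108/Q + 31 + 3Q
To minimize: dAC/dQ = -108/Q^2 + 3 = 0
Q^2 = 108/3 = 36
Q* = 6
Min AC = 108/6 + 31 + 3*6
Min AC = 18 + 31 + 18 = 67

67


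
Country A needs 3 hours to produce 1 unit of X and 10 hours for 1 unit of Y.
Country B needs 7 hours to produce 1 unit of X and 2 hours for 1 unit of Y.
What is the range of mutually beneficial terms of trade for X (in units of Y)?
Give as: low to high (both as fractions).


Opportunity cost of X for Country A = hours_X / hours_Y = 3/10 = 3/10 units of Y
Opportunity cost of X for Country B = hours_X / hours_Y = 7/2 = 7/2 units of Y
Terms of trade must be between the two opportunity costs.
Range: 3/10 to 7/2

3/10 to 7/2


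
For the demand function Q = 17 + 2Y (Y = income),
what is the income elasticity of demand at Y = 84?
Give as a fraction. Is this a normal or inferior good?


dQ/dY = 2
At Y = 84: Q = 17 + 2*84 = 185
Ey = (dQ/dY)(Y/Q) = 2 * 84 / 185 = 168/185
Since Ey > 0, this is a normal good.

168/185 (normal good)


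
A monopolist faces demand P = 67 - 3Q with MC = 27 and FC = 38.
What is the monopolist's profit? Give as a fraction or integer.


MR = MC: 67 - 6Q = 27
Q* = 20/3
P* = 67 - 3*20/3 = 47
Profit = (P* - MC)*Q* - FC
= (47 - 27)*20/3 - 38
= 20*20/3 - 38
= 400/3 - 38 = 286/3

286/3


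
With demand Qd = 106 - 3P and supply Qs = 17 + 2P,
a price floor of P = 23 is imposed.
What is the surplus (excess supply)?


At P = 23:
Qd = 106 - 3*23 = 37
Qs = 17 + 2*23 = 63
Surplus = Qs - Qd = 63 - 37 = 26

26


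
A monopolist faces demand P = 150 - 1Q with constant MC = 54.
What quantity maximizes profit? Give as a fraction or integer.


TR = P*Q = (150 - 1Q)Q = 150Q - 1Q^2
MR = dTR/dQ = 150 - 2Q
Set MR = MC:
150 - 2Q = 54
96 = 2Q
Q* = 96/2 = 48

48


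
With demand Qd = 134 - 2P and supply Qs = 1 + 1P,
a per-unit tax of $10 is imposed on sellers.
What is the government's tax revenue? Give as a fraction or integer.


With tax on sellers, new supply: Qs' = 1 + 1(P - 10)
= 1P - 9
New equilibrium quantity:
Q_new = 116/3
Tax revenue = tax * Q_new = 10 * 116/3 = 1160/3

1160/3


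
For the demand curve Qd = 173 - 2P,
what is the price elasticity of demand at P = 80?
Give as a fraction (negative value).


dQ/dP = -2
At P = 80: Q = 173 - 2*80 = 13
E = (dQ/dP)(P/Q) = (-2)(80/13) = -160/13

-160/13


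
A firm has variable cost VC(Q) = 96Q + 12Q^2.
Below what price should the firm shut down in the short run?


AVC(Q) = VC(Q)/Q = 96 + 12Q
AVC is increasing in Q, so minimum AVC is at Q -> 0+.
Min AVC = 96
The firm should shut down if P < 96.

96


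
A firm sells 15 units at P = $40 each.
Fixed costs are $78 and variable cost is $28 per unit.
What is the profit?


Total Revenue = P * Q = 40 * 15 = $600
Total Cost = FC + VC*Q = 78 + 28*15 = $498
Profit = TR - TC = 600 - 498 = $102

$102


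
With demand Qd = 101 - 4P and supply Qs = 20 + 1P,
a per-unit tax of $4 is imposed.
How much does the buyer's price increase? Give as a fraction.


With a per-unit tax, the buyer's price increase depends on relative slopes.
Supply slope: d = 1, Demand slope: b = 4
Buyer's price increase = d * tax / (b + d)
= 1 * 4 / (4 + 1)
= 4 / 5 = 4/5

4/5


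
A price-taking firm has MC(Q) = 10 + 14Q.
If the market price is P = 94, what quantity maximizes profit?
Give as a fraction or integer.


In perfect competition, profit is maximized where P = MC.
94 = 10 + 14Q
84 = 14Q
Q* = 84/14 = 6

6


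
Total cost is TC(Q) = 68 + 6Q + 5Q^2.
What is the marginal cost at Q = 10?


MC = dTC/dQ = 6 + 2*5*Q
At Q = 10:
MC = 6 + 10*10
MC = 6 + 100 = 106

106


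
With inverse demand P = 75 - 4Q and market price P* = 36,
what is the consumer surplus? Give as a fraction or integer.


Maximum willingness to pay (at Q=0): P_max = 75
Quantity demanded at P* = 36:
Q* = (75 - 36)/4 = 39/4
CS = (1/2) * Q* * (P_max - P*)
CS = (1/2) * 39/4 * (75 - 36)
CS = (1/2) * 39/4 * 39 = 1521/8

1521/8


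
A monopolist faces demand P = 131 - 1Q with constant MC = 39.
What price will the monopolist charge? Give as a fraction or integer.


MR = 131 - 2Q
Set MR = MC: 131 - 2Q = 39
Q* = 46
Substitute into demand:
P* = 131 - 1*46 = 85

85


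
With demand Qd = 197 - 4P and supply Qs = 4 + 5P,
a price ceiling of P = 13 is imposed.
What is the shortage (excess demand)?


At P = 13:
Qd = 197 - 4*13 = 145
Qs = 4 + 5*13 = 69
Shortage = Qd - Qs = 145 - 69 = 76

76


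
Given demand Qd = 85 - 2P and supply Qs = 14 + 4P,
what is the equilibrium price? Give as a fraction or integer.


At equilibrium, Qd = Qs.
85 - 2P = 14 + 4P
85 - 14 = 2P + 4P
71 = 6P
P* = 71/6 = 71/6

71/6


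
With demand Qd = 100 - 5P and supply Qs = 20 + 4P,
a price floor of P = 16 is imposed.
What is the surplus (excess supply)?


At P = 16:
Qd = 100 - 5*16 = 20
Qs = 20 + 4*16 = 84
Surplus = Qs - Qd = 84 - 20 = 64

64


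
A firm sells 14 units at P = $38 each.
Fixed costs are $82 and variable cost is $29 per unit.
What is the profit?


Total Revenue = P * Q = 38 * 14 = $532
Total Cost = FC + VC*Q = 82 + 29*14 = $488
Profit = TR - TC = 532 - 488 = $44

$44
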